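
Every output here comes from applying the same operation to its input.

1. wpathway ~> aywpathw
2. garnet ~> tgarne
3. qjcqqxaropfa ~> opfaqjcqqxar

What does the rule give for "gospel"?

The transformation: move the first 2 characters to the end (rotate left by 2), then swap the front and back halves of the string.
For "gospel", step one produces "spelgo"; step two turns that into "lgospe".

lgospe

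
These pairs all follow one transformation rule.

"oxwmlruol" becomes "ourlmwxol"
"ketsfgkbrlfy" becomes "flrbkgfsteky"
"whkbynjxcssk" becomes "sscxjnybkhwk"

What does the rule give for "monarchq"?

Looking at the pairs, the operation is to move the last character to the front, then reverse the string.
Starting from "monarchq": after the first operation, "qmonarch"; after the second, "hcranomq".

hcranomq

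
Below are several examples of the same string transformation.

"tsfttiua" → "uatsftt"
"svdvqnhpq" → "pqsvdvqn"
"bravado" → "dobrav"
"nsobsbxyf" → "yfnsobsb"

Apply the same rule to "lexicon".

onlexi

In each case the input is transformed by: move the last 2 characters to the front (rotate right by 2), then delete the last character.
Starting from "lexicon": after the first operation, "onlexic"; after the second, "onlexi".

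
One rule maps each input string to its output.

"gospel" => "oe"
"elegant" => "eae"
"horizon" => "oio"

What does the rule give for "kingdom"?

io

The transformation: swap the first and last characters, then keep only the vowels.
Starting from "kingdom": after the first operation, "mingdok"; after the second, "io".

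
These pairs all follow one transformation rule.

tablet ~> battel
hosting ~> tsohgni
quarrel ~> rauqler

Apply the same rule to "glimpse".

In each case the input is transformed by: reverse the string, then move the first 3 characters to the end (rotate left by 3).
Applying both steps to "glimpse": "espmilg", then "milgesp".
(Check on "tablet": → "telbat" → "battel" ✓)

milgesp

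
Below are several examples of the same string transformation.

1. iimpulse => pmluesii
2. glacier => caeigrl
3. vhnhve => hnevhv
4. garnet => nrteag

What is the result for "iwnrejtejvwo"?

In each case the input is transformed by: move the first 2 characters to the end (rotate left by 2), then swap each adjacent pair of characters (1↔2, 3↔4, ...).
For "iwnrejtejvwo", step one produces "nrejtejvwoiw"; step two turns that into "rnjeetvjowwi".

rnjeetvjowwi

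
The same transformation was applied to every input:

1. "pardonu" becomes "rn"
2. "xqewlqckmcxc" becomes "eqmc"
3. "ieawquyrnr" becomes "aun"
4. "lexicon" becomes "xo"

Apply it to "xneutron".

Looking at the pairs, the operation is to keep one character in every 3, starting at position 3 (positions 3rd, 6th, 9th, ...).
Applying that to "xneutron" gives "er".

er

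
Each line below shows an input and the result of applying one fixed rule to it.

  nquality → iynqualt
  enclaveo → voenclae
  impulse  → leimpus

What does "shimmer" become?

mrshime

Rule — move the last 2 characters to the front (rotate right by 2), then swap the first and last characters.
"shimmer" → "ershimm" → "mrshime".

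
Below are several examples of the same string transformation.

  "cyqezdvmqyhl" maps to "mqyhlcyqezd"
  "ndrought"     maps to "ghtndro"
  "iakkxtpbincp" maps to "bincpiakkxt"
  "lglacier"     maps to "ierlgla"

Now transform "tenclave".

avetenc

Looking at the pairs, the operation is to swap the front and back halves of the string, then delete the first character.
Working it through for "tenclave": intermediate "lavetenc", final "avetenc".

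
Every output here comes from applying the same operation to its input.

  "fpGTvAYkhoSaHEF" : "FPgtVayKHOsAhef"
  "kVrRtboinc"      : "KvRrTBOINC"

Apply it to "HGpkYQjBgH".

hgPKyqJbGh

The pattern: flip the case of every letter.
For "HGpkYQjBgH" the result is "hgPKyqJbGh".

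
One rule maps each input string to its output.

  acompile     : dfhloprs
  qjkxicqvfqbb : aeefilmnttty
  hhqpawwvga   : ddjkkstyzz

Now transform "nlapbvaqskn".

ddenoqqstvy

Looking at the pairs, the operation is to shift every letter 3 places forward in the alphabet (wrapping around), then sort the characters into alphabetical order.
For "nlapbvaqskn", step one produces "qodseydtvnq"; step two turns that into "ddenoqqstvy".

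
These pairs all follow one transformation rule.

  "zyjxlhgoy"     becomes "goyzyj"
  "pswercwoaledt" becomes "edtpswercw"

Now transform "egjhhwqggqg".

Each output is the input with this applied: move the last 3 characters to the front (rotate right by 3), then delete the last 3 characters.
Working it through for "egjhhwqggqg": intermediate "gqgegjhhwqg", final "gqgegjhh".

gqgegjhh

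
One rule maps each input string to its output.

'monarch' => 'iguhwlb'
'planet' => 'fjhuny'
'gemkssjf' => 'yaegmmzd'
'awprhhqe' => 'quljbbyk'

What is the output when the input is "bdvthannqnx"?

xvnpubhhhkr

Looking at the pairs, the operation is to shift every letter 6 places backward in the alphabet (wrapping around), then swap each adjacent pair of characters (1↔2, 3↔4, ...).
On "bdvthannqnx": the first step gives "vxpnbuhhkhr", and the second then gives "xvnpubhhhkr".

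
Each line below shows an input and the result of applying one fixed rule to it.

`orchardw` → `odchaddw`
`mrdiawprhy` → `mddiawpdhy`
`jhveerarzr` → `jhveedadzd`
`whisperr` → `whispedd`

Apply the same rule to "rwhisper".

The transformation: replace every "r" with "d".
"rwhisper" → "dwhisped".

dwhisped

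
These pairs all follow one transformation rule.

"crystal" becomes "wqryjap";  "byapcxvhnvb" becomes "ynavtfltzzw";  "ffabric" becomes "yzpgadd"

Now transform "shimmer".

Each output is the input with this applied: move the first 2 characters to the end (rotate left by 2), then shift every letter 2 places backward in the alphabet (wrapping around).
Starting from "shimmer": after the first operation, "immersh"; after the second, "gkkcpqf".

gkkcpqf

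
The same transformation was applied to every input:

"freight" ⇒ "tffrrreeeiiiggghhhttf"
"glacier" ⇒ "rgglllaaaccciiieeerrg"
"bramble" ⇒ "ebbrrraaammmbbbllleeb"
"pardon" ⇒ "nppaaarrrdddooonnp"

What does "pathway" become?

yppaaattthhhwwwaaayyp

What's happening: repeat every character 3 times, then swap the first and last characters.
Working it through for "pathway": intermediate "pppaaattthhhwwwaaayyy", final "yppaaattthhhwwwaaayyp".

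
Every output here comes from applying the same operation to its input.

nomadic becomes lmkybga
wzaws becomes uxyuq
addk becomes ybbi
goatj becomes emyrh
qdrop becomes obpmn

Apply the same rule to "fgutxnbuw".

The pattern: shift every letter 2 places backward in the alphabet (wrapping around).
On "fgutxnbuw" that produces "desrvlzsu".

desrvlzsu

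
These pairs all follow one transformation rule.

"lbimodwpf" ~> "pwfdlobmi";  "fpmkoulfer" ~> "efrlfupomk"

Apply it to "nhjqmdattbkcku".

kcuknbhtjtqamd

Looking at the pairs, the operation is to move the last 2 characters to the front (rotate right by 2), then take characters alternately from the front and the back (1st, last, 2nd, 2nd-last, ...).
Starting from "nhjqmdattbkcku": after the first operation, "kunhjqmdattbkc"; after the second, "kcuknbhtjtqamd".
(Check on "fpmkoulfer": → "erfpmkoulf" → "efrlfupomk" ✓)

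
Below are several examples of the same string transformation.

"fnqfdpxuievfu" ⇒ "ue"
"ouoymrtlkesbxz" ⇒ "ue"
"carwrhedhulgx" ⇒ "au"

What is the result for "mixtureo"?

The transformation: keep every other character starting from the second (positions 2nd, 4th, 6th, ...), then keep only the vowels.
On "mixtureo": the first step gives "itro", and the second then gives "io".

io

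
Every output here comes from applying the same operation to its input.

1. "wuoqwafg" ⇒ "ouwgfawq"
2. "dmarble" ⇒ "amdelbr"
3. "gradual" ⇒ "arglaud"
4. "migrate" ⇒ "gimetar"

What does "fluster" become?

What's happening: reverse the string, then move the last 3 characters to the front (rotate right by 3).
On "fluster": the first step gives "retsulf", and the second then gives "ulfrets".

ulfrets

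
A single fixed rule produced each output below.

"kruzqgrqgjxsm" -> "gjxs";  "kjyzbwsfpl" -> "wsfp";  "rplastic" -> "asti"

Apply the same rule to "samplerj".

The transformation: delete the last character, then keep only the last 4 characters.
Working it through for "samplerj": intermediate "sampler", final "pler".

pler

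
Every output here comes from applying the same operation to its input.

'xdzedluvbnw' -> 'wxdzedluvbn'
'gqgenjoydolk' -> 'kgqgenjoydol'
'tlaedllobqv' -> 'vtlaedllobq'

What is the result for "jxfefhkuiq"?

Looking at the pairs, the operation is to move the last character to the front.
So "jxfefhkuiq" becomes "qjxfefhkui".

qjxfefhkui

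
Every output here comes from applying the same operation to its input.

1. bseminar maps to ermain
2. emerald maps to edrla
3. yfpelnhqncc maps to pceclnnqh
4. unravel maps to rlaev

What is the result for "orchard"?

Rule — delete the first 2 characters, then take characters alternately from the front and the back (1st, last, 2nd, 2nd-last, ...).
Starting from "orchard": after the first operation, "chard"; after the second, "cdhra".

cdhra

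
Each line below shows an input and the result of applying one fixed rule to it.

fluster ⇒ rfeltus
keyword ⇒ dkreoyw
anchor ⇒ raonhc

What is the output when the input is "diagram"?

Rule — reverse the string, then take characters alternately from the front and the back (1st, last, 2nd, 2nd-last, ...).
Applying both steps to "diagram": "margaid", then "mdairag".

mdairag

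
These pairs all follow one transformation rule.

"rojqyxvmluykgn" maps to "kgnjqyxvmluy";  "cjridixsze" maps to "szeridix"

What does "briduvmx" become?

vmxidu

Rule — delete the first 2 characters, then move the last 3 characters to the front (rotate right by 3).
Applying both steps to "briduvmx": "iduvmx", then "vmxidu".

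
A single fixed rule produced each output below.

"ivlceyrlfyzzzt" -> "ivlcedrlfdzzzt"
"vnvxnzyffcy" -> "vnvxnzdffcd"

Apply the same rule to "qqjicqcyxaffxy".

qqjicqcdxaffxd

In each case the input is transformed by: replace every "y" with "d".
For "qqjicqcyxaffxy" the result is "qqjicqcdxaffxd".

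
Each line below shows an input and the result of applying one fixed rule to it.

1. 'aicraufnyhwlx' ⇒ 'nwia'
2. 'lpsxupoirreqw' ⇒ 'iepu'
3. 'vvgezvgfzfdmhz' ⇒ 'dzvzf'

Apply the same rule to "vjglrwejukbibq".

bqjrj

The transformation: keep one character in every 3, starting at position 2 (positions 2nd, 5th, 8th, ...), then move the last 2 characters to the front (rotate right by 2).
Doing the same to "vjglrwejukbibq": "bqjrj".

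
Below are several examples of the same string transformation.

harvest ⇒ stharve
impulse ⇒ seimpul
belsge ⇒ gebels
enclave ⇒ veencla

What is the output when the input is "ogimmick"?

ckogimmi

What's happening: move the last 2 characters to the front (rotate right by 2).
"ogimmick" → "ckogimmi".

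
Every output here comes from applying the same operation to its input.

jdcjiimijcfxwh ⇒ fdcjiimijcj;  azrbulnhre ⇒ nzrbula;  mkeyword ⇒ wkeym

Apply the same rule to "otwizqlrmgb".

Looking at the pairs, the operation is to delete the last 3 characters, then swap the first and last characters.
Working it through for "otwizqlrmgb": intermediate "otwizqlr", final "rtwizqlo".

rtwizqlo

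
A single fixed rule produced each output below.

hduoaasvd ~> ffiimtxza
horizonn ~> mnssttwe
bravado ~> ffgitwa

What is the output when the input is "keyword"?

The pattern: sort the characters into alphabetical order, then shift every letter 5 places forward in the alphabet (wrapping around).
For "keyword", step one produces "dekorwy"; step two turns that into "ijptwbd".

ijptwbd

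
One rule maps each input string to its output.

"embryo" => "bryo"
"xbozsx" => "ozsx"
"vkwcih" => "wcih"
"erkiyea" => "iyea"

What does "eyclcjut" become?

cjut

The rule is to keep only the last 4 characters.
So "eyclcjut" becomes "cjut".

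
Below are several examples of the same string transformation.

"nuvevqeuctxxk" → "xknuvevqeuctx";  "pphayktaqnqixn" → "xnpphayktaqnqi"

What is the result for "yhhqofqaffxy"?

Looking at the pairs, the operation is to move the last 2 characters to the front (rotate right by 2).
Doing the same to "yhhqofqaffxy": "xyyhhqofqaff".

xyyhhqofqaff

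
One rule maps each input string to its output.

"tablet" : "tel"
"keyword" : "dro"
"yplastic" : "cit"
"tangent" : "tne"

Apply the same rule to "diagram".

mar

The pattern: reverse the string, then keep only the first 3 characters.
So "diagram" becomes "mar".
(Check on "yplastic": → "citsalpy" → "cit" ✓)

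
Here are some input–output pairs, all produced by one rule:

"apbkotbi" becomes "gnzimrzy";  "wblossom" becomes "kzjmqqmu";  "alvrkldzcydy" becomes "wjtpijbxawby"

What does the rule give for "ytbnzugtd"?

brzlxserw

The rule is to swap the first and last characters, then shift every letter 2 places backward in the alphabet (wrapping around).
For "ytbnzugtd", step one produces "dtbnzugty"; step two turns that into "brzlxserw".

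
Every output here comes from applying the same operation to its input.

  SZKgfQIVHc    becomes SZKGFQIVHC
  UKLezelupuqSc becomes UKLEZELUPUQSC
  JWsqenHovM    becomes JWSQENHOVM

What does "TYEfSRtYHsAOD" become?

TYEFSRTYHSAOD

Rule — convert every letter to uppercase.
Applying that to "TYEfSRtYHsAOD" gives "TYEFSRTYHSAOD".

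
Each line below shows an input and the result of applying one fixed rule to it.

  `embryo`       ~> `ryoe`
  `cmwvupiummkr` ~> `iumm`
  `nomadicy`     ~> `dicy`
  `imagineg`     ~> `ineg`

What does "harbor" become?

The transformation: swap the front and back halves of the string, then keep only the first 4 characters.
For "harbor", step one produces "borhar"; step two turns that into "borh".

borh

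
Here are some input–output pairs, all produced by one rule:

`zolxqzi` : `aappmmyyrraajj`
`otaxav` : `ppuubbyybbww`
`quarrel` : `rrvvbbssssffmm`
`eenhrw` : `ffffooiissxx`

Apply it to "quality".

The rule is to double every character, then shift every letter 1 place forward in the alphabet (wrapping around).
Starting from "quality": after the first operation, "qquuaalliittyy"; after the second, "rrvvbbmmjjuuzz".

rrvvbbmmjjuuzz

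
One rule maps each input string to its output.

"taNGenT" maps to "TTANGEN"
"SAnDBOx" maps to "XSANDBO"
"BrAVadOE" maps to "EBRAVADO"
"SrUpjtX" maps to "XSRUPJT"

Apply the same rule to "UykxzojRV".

VUYKXZOJR

In each case the input is transformed by: move the last character to the front, then convert every letter to uppercase.
"UykxzojRV" → "VUykxzojR" → "VUYKXZOJR".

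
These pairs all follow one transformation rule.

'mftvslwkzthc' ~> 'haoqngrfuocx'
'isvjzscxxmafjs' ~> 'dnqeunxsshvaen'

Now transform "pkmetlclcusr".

In each case the input is transformed by: shift every letter 5 places backward in the alphabet (wrapping around).
Doing the same to "pkmetlclcusr": "kfhzogxgxpnm".

kfhzogxgxpnm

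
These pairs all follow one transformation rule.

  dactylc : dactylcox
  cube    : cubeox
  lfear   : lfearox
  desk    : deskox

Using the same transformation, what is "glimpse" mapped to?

glimpseox

The pattern: append "ox".
Doing the same to "glimpse": "glimpseox".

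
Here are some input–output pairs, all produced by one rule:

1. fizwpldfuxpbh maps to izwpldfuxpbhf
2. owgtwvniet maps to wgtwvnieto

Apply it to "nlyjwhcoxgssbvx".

lyjwhcoxgssbvxn

Each output is the input with this applied: move the first character to the end.
On "nlyjwhcoxgssbvx" that produces "lyjwhcoxgssbvxn".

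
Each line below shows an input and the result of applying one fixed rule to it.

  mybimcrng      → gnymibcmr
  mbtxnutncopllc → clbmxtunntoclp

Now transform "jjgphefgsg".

In each case the input is transformed by: move the last 2 characters to the front (rotate right by 2), then swap each adjacent pair of characters (1↔2, 3↔4, ...).
On "jjgphefgsg": the first step gives "sgjjgphefg", and the second then gives "gsjjpgehgf".

gsjjpgehgf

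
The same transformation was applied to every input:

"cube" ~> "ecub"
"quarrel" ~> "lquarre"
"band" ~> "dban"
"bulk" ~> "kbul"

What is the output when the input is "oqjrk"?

koqjr

The transformation: move the last character to the front.
So "oqjrk" becomes "koqjr".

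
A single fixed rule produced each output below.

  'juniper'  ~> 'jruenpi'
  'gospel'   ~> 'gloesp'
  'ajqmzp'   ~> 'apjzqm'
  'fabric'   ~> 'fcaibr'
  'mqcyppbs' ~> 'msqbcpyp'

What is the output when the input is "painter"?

The rule is to take characters alternately from the front and the back (1st, last, 2nd, 2nd-last, ...).
On "painter" that produces "praeitn".

praeitn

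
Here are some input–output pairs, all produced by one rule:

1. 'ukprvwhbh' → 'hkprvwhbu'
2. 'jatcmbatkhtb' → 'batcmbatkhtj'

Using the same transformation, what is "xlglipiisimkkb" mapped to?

blglipiisimkkx

The rule is to swap the first and last characters.
On "xlglipiisimkkb" that produces "blglipiisimkkx".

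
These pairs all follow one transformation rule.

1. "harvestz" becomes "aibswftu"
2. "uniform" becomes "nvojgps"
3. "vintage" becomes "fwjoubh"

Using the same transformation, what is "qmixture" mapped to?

The pattern: shift every letter 1 place forward in the alphabet (wrapping around), then move the last character to the front.
Applying both steps to "qmixture": "rnjyuvsf", then "frnjyuvs".

frnjyuvs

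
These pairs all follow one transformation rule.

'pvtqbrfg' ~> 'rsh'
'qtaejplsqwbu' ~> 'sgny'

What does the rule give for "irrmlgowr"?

koq

The rule is to keep one character in every 3, starting at position 1 (positions 1st, 4th, 7th, ...), then shift every letter 2 places forward in the alphabet (wrapping around).
Working it through for "irrmlgowr": intermediate "imo", final "koq".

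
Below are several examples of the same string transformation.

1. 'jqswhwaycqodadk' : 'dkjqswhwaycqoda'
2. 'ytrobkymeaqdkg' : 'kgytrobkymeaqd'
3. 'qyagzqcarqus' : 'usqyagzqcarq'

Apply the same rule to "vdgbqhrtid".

idvdgbqhrt

What's happening: move the last 2 characters to the front (rotate right by 2).
On "vdgbqhrtid" that produces "idvdgbqhrt".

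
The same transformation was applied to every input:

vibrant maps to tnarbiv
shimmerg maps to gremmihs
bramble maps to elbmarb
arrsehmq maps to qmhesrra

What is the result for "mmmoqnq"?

What's happening: reverse the string.
Applying that to "mmmoqnq" gives "qnqommm".

qnqommm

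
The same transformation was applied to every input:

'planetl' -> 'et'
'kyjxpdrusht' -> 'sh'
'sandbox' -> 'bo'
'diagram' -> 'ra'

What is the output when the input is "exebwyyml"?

ym

The transformation: delete the last character, then keep only the last 2 characters.
For "exebwyyml", step one produces "exebwyym"; step two turns that into "ym".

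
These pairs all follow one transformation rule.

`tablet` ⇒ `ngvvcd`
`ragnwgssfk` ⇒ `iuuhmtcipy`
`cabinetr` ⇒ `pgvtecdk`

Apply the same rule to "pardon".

fqprct

The transformation: swap the front and back halves of the string, then shift every letter 2 places forward in the alphabet (wrapping around).
Applying that to "pardon" gives "fqprct".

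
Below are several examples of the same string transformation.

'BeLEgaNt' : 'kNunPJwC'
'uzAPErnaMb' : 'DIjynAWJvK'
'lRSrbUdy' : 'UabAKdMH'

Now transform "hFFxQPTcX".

What's happening: shift every letter 9 places forward in the alphabet (wrapping around), then flip the case of every letter.
"hFFxQPTcX" → "qOOgZYClG" → "QooGzycLg".

QooGzycLg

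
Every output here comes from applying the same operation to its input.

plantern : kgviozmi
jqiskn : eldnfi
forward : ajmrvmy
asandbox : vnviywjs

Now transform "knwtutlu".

firopogp

Rule — shift every letter 5 places backward in the alphabet (wrapping around).
On "knwtutlu" that produces "firopogp".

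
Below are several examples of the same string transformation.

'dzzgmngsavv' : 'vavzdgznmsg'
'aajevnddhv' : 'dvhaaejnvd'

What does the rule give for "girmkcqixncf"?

xfcigmrckiqn

What's happening: swap each adjacent pair of characters (1↔2, 3↔4, ...), then move the last 3 characters to the front (rotate right by 3).
For "girmkcqixncf", step one produces "igmrckiqnxfc"; step two turns that into "xfcigmrckiqn".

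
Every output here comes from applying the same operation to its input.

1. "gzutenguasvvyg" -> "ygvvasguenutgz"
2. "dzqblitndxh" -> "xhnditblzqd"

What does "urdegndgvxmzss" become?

What's happening: reverse the string, then swap each adjacent pair of characters (1↔2, 3↔4, ...).
"urdegndgvxmzss" → "ssmzvxdggndeur".

ssmzvxdggndeur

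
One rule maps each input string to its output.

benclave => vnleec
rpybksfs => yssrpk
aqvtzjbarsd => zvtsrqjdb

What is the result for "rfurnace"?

The pattern: sort the characters into reverse alphabetical order, then delete the last 2 characters.
On "rfurnace" that produces "urrnfe".

urrnfe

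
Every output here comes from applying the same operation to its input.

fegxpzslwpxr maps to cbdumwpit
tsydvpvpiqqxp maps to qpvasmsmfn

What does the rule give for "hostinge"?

Rule — delete the last 3 characters, then shift every letter 3 places backward in the alphabet (wrapping around).
So "hostinge" becomes "elpqf".

elpqf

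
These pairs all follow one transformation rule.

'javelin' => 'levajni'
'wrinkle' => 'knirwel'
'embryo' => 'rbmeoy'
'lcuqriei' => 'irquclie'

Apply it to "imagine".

igamien

What's happening: move the last 2 characters to the front (rotate right by 2), then reverse the string.
On "imagine": the first step gives "neimagi", and the second then gives "igamien".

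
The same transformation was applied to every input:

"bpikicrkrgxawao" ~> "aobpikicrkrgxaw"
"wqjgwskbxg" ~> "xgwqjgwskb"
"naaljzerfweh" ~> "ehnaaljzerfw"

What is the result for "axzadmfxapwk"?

In each case the input is transformed by: move the last 2 characters to the front (rotate right by 2).
Doing the same to "axzadmfxapwk": "wkaxzadmfxap".

wkaxzadmfxap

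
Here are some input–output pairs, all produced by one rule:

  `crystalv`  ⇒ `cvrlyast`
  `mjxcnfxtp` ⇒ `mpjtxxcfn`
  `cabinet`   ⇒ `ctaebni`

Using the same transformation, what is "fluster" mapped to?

The rule is to take characters alternately from the front and the back (1st, last, 2nd, 2nd-last, ...).
For "fluster" the result is "frleuts".

frleuts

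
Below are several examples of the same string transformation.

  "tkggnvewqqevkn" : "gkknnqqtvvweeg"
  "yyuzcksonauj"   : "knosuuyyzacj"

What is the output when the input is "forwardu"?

The transformation: sort the characters into alphabetical order, then move the first 3 characters to the end (rotate left by 3).
For "forwardu" the result is "orruwadf".

orruwadf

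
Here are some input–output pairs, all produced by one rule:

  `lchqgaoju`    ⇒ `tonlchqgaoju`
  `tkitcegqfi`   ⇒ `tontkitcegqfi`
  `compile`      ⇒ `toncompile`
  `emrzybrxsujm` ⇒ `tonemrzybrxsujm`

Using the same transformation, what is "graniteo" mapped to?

tongraniteo

In each case the input is transformed by: prepend "ton".
Applying that to "graniteo" gives "tongraniteo".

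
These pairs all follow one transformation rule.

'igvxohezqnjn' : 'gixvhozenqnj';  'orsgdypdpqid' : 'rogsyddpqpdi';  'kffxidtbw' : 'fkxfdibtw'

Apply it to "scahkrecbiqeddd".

Rule — swap each adjacent pair of characters (1↔2, 3↔4, ...).
Doing the same to "scahkrecbiqeddd": "csharkceibeqddd".

csharkceibeqddd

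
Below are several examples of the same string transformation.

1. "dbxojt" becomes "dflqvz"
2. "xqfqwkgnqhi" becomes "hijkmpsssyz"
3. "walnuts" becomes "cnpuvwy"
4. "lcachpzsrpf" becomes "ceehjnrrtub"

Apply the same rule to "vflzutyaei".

The transformation: sort the characters into alphabetical order, then shift every letter 2 places forward in the alphabet (wrapping around).
On "vflzutyaei": the first step gives "aefiltuvyz", and the second then gives "cghknvwxab".

cghknvwxab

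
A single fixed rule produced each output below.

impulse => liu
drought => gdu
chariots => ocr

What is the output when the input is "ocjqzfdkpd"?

koqd

The rule is to move the last 3 characters to the front (rotate right by 3), then keep one character in every 3, starting at position 1 (positions 1st, 4th, 7th, ...).
Working it through for "ocjqzfdkpd": intermediate "kpdocjqzfd", final "koqd".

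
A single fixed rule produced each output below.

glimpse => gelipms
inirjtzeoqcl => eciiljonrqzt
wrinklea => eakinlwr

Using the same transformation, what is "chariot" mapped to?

The pattern: sort the characters into alphabetical order, then swap each adjacent pair of characters (1↔2, 3↔4, ...).
For "chariot", step one produces "achiort"; step two turns that into "caihrot".

caihrot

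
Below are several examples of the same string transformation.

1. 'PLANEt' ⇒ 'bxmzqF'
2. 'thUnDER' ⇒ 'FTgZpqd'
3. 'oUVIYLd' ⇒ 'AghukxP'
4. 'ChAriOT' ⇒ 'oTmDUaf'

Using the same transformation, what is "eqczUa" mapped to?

QCOLgM

The pattern: flip the case of every letter, then shift every letter 12 places forward in the alphabet (wrapping around).
Starting from "eqczUa": after the first operation, "EQCZuA"; after the second, "QCOLgM".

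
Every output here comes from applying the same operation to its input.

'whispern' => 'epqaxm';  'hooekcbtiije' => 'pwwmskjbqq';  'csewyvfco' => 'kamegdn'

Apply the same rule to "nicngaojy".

Rule — shift every letter 8 places forward in the alphabet (wrapping around), then delete the last 2 characters.
Starting from "nicngaojy": after the first operation, "vqkvoiwrg"; after the second, "vqkvoiw".

vqkvoiw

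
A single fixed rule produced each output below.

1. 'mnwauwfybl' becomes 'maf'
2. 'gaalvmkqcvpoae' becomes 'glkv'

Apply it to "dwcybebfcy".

The transformation: move the last 2 characters to the front (rotate right by 2), then keep one character in every 3, starting at position 3 (positions 3rd, 6th, 9th, ...).
For "dwcybebfcy", step one produces "cydwcybebf"; step two turns that into "dyb".

dyb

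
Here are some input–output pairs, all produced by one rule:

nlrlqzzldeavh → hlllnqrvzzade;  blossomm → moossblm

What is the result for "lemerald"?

ellmrade

The transformation: sort the characters into alphabetical order, then move the first 3 characters to the end (rotate left by 3).
Applying both steps to "lemerald": "adeellmr", then "ellmrade".
(Check on "nlrlqzzldeavh": → "adehlllnqrvzz" → "hlllnqrvzzade" ✓)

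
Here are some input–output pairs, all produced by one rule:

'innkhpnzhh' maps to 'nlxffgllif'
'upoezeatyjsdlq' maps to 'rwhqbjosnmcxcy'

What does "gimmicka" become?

Looking at the pairs, the operation is to shift every letter 2 places backward in the alphabet (wrapping around), then swap the front and back halves of the string.
For "gimmicka", step one produces "egkkgaiy"; step two turns that into "gaiyegkk".

gaiyegkk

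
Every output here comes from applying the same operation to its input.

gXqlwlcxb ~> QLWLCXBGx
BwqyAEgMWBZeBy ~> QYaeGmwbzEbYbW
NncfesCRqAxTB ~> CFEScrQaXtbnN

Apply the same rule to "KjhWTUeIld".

The pattern: move the first 2 characters to the end (rotate left by 2), then flip the case of every letter.
"KjhWTUeIld" → "hWTUeIldKj" → "HwtuEiLDkJ".

HwtuEiLDkJ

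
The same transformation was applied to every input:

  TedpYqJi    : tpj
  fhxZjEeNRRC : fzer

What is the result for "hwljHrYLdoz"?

The pattern: keep one character in every 3, starting at position 1 (positions 1st, 4th, 7th, ...), then convert every letter to lowercase.
For "hwljHrYLdoz", step one produces "hjYo"; step two turns that into "hjyo".

hjyo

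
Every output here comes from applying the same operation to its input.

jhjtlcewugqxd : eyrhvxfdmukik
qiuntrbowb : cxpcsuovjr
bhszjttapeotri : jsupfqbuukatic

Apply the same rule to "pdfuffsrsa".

Each output is the input with this applied: reverse the string, then shift every letter 1 place forward in the alphabet (wrapping around).
Starting from "pdfuffsrsa": after the first operation, "asrsffufdp"; after the second, "btstggvgeq".
(Check on "qiuntrbowb": → "bwobrtnuiq" → "cxpcsuovjr" ✓)

btstggvgeq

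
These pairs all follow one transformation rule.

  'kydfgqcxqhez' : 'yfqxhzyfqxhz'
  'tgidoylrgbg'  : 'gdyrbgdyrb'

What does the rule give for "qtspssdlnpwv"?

Rule — keep every other character starting from the second (positions 2nd, 4th, 6th, ...), then write the whole string twice.
Applying both steps to "qtspssdlnpwv": "tpslpv", then "tpslpvtpslpv".

tpslpvtpslpv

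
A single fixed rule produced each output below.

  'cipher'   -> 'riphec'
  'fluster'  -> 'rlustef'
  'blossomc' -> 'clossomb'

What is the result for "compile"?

eompilc

The rule is to swap the first and last characters.
For "compile" the result is "eompilc".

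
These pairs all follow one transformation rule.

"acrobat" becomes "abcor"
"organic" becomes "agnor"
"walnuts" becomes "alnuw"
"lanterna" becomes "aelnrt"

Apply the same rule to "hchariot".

achhir

In each case the input is transformed by: delete the last 2 characters, then sort the characters into alphabetical order.
"hchariot" → "hchari" → "achhir".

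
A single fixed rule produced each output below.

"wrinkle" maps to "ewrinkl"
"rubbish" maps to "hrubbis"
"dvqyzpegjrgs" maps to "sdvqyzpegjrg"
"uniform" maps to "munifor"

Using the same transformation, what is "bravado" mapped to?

The transformation: move the last character to the front.
Applying that to "bravado" gives "obravad".

obravad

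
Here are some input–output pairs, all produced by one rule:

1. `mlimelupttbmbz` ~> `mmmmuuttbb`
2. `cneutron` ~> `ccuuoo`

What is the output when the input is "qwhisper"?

What's happening: keep one character in every 3, starting at position 1 (positions 1st, 4th, 7th, ...), then double every character.
On "qwhisper": the first step gives "qie", and the second then gives "qqiiee".
(Check on "mlimelupttbmbz": → "mmutb" → "mmmmuuttbb" ✓)

qqiiee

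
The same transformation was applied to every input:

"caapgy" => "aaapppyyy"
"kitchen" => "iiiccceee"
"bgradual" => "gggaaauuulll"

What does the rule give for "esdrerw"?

Looking at the pairs, the operation is to keep every other character starting from the second (positions 2nd, 4th, 6th, ...), then repeat every character 3 times.
For "esdrerw", step one produces "srr"; step two turns that into "sssrrrrrr".
(Check on "bgradual": → "gaul" → "gggaaauuulll" ✓)

sssrrrrrr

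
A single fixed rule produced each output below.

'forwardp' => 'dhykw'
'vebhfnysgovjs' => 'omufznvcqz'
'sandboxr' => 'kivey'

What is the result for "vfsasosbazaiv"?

Looking at the pairs, the operation is to shift every letter 7 places forward in the alphabet (wrapping around), then delete the first 3 characters.
Starting from "vfsasosbazaiv": after the first operation, "cmzhzvzihghpc"; after the second, "hzvzihghpc".

hzvzihghpc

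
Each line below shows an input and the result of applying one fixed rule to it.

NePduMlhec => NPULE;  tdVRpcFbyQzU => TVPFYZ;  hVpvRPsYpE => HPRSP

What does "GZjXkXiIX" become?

In each case the input is transformed by: keep every other character starting from the first (positions 1st, 3rd, 5th, ...), then convert every letter to uppercase.
Working it through for "GZjXkXiIX": intermediate "GjkiX", final "GJKIX".

GJKIX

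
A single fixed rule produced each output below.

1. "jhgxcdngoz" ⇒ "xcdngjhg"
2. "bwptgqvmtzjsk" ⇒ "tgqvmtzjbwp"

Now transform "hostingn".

tinhos

The pattern: delete the last 2 characters, then move the first 3 characters to the end (rotate left by 3).
Starting from "hostingn": after the first operation, "hostin"; after the second, "tinhos".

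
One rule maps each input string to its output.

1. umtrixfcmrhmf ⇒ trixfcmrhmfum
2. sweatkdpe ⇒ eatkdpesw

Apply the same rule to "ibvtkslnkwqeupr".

In each case the input is transformed by: move the first 2 characters to the end (rotate left by 2).
"ibvtkslnkwqeupr" → "vtkslnkwqeuprib".

vtkslnkwqeuprib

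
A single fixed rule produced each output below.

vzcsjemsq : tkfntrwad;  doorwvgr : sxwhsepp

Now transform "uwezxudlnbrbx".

In each case the input is transformed by: shift every letter 1 place forward in the alphabet (wrapping around), then move the first 3 characters to the end (rotate left by 3).
Working it through for "uwezxudlnbrbx": intermediate "vxfayvemocscy", final "ayvemocscyvxf".

ayvemocscyvxf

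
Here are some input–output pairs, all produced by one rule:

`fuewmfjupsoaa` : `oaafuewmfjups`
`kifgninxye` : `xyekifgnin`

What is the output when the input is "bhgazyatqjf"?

The transformation: move the last 3 characters to the front (rotate right by 3).
"bhgazyatqjf" → "qjfbhgazyat".

qjfbhgazyat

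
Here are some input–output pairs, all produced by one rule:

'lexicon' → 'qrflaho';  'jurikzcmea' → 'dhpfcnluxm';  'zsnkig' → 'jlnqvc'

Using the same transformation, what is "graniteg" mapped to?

The rule is to shift every letter 3 places forward in the alphabet (wrapping around), then reverse the string.
Applying both steps to "graniteg": "judqlwhj", then "jhwlqduj".

jhwlqduj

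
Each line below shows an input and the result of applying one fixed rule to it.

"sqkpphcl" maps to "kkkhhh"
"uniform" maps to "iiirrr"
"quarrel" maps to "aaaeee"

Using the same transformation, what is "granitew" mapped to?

Looking at the pairs, the operation is to keep one character in every 3, starting at position 3 (positions 3rd, 6th, 9th, ...), then repeat every character 3 times.
Applying both steps to "granitew": "at", then "aaattt".

aaattt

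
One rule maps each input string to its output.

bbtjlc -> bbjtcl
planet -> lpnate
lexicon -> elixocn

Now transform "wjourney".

jwuonrye

The rule is to swap each adjacent pair of characters (1↔2, 3↔4, ...).
Doing the same to "wjourney": "jwuonrye".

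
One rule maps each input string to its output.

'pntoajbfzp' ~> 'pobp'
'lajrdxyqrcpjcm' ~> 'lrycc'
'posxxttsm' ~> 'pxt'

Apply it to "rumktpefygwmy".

rkegy

The rule is to keep one character in every 3, starting at position 1 (positions 1st, 4th, 7th, ...).
Doing the same to "rumktpefygwmy": "rkegy".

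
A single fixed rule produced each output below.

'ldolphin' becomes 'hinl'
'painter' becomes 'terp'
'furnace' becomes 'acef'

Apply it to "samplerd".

erds

In each case the input is transformed by: move the last 3 characters to the front (rotate right by 3), then keep only the first 4 characters.
For "samplerd", step one produces "erdsampl"; step two turns that into "erds".
(Check on "painter": → "terpain" → "terp" ✓)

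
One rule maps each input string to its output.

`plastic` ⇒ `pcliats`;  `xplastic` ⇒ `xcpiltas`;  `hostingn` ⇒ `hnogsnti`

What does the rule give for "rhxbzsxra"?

rahrxxbsz

The rule is to take characters alternately from the front and the back (1st, last, 2nd, 2nd-last, ...).
So "rhxbzsxra" becomes "rahrxxbsz".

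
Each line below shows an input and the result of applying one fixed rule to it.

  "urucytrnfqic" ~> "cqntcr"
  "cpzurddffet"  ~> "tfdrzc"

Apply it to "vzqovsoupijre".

In each case the input is transformed by: reverse the string, then keep every other character starting from the first (positions 1st, 3rd, 5th, ...).
Starting from "vzqovsoupijre": after the first operation, "erjipuosvoqzv"; after the second, "ejpovqv".
(Check on "cpzurddffet": → "teffddruzpc" → "tfdrzc" ✓)

ejpovqv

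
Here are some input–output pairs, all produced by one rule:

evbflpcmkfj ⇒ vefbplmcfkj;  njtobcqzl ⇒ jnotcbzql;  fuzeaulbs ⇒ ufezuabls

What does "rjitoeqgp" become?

jrtieogqp

The pattern: swap each adjacent pair of characters (1↔2, 3↔4, ...).
For "rjitoeqgp" the result is "jrtieogqp".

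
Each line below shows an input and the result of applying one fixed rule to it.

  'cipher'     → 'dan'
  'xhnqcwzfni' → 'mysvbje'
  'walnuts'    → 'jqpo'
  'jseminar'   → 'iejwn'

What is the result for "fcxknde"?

gjza

Looking at the pairs, the operation is to delete the first 3 characters, then shift every letter 4 places backward in the alphabet (wrapping around).
So "fcxknde" becomes "gjza".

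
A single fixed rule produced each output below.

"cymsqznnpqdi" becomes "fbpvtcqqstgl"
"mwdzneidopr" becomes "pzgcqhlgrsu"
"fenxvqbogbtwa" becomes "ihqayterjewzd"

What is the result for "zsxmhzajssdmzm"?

In each case the input is transformed by: shift every letter 3 places forward in the alphabet (wrapping around).
Applying that to "zsxmhzajssdmzm" gives "cvapkcdmvvgpcp".

cvapkcdmvvgpcp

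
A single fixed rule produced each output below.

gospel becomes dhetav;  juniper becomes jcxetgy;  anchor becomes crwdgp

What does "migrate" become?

What's happening: shift every letter 11 places backward in the alphabet (wrapping around), then move the first character to the end.
Working it through for "migrate": intermediate "bxvgpit", final "xvgpitb".

xvgpitb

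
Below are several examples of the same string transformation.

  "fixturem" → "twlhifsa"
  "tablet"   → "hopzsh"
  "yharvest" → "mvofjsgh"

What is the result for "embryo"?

Rule — shift every letter 12 places backward in the alphabet (wrapping around).
Doing the same to "embryo": "sapfmc".

sapfmc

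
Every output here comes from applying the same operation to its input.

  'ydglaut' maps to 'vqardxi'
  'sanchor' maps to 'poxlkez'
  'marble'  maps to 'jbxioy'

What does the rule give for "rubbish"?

oerpyfy

The transformation: shift every letter 3 places backward in the alphabet (wrapping around), then take characters alternately from the front and the back (1st, last, 2nd, 2nd-last, ...).
On "rubbish": the first step gives "oryyfpe", and the second then gives "oerpyfy".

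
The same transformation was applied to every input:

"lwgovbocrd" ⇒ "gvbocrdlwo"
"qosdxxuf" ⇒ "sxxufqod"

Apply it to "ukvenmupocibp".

vnmupocibpuke

What's happening: move the first 3 characters to the end (rotate left by 3), then swap the first and last characters.
Working it through for "ukvenmupocibp": intermediate "enmupocibpukv", final "vnmupocibpuke".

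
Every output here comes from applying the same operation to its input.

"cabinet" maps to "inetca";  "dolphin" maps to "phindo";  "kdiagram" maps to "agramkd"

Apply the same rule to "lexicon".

iconle

What's happening: move the first 3 characters to the end (rotate left by 3), then delete the last character.
Working it through for "lexicon": intermediate "iconlex", final "iconle".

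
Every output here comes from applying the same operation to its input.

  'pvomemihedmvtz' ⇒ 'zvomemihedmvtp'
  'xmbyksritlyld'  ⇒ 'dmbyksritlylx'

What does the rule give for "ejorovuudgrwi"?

ijorovuudgrwe

Each output is the input with this applied: swap the first and last characters.
Applying that to "ejorovuudgrwi" gives "ijorovuudgrwe".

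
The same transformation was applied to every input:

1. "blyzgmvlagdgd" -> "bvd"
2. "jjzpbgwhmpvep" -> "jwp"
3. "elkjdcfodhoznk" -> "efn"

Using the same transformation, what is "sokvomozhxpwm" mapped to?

som

In each case the input is transformed by: keep one character in every 3, starting at position 1 (positions 1st, 4th, 7th, ...), then keep every other character starting from the first (positions 1st, 3rd, 5th, ...).
Applying both steps to "sokvomozhxpwm": "svoxm", then "som".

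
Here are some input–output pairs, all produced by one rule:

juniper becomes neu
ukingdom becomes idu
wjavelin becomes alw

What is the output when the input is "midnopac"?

What's happening: move the first 2 characters to the end (rotate left by 2), then keep one character in every 3, starting at position 1 (positions 1st, 4th, 7th, ...).
For "midnopac", step one produces "dnopacmi"; step two turns that into "dpm".

dpm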